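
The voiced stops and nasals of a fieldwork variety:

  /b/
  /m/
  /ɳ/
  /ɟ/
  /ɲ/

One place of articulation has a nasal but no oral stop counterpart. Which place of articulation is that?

retroflex

bilabial: oral stop /b/, nasal /m/.
retroflex: oral stop —, nasal /ɳ/.
palatal: oral stop /ɟ/, nasal /ɲ/.
Every place of articulation has an oral stop member except retroflex, where /ɖ/ would be expected.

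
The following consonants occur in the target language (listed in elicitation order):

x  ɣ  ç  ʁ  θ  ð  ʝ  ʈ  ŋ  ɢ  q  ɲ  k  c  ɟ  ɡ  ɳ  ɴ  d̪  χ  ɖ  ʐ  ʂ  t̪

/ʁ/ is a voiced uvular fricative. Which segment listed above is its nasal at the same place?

/ɴ/

The nasal at the same place is an uvular nasal — in this inventory, /ɴ/.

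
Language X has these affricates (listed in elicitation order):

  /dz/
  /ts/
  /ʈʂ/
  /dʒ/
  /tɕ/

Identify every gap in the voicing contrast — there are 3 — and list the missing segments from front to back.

/tʃ/, /ɖʐ/, /dʑ/

alveolar: voiceless /ts/, voiced /dz/.
postalveolar: voiceless —, voiced /dʒ/.
retroflex: voiceless /ʈʂ/, voiced —.
alveolo-palatal: voiceless /tɕ/, voiced —.
Gaps, from front to back: postalveolar lacks voiceless (/tʃ/); retroflex lacks voiced (/ɖʐ/); alveolo-palatal lacks voiced (/dʑ/).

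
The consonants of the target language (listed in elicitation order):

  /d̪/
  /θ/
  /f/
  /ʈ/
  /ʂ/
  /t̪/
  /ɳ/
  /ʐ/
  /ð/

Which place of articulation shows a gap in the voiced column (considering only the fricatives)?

labiodental

Voiceless: /f/ (labiodental), /θ/ (dental), /ʂ/ (retroflex).
Voiced: /ð/ (dental), /ʐ/ (retroflex).
Every place of articulation has a voiced member except labiodental, where /v/ would be expected.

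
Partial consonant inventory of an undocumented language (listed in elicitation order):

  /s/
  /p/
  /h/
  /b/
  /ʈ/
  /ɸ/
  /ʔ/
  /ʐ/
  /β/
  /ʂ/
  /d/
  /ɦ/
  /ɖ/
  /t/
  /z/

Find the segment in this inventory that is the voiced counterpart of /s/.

/z/

/s/ is a voiceless alveolar fricative.
The voiced counterpart is a voiced alveolar fricative — in this inventory, /z/.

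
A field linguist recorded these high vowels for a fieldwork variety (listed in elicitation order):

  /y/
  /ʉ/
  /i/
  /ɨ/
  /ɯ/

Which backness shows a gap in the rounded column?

back

Unrounded: /i/ (front), /ɨ/ (central), /ɯ/ (back).
Rounded: /y/ (front), /ʉ/ (central).
Every backness has a rounded member except back, where /u/ would be expected.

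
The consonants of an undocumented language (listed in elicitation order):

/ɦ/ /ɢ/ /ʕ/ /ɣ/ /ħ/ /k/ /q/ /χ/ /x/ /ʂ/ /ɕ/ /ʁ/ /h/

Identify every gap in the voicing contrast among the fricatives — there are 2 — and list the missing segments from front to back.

/ʐ/, /ʑ/

retroflex: voiceless /ʂ/, voiced —.
alveolo-palatal: voiceless /ɕ/, voiced —.
velar: voiceless /x/, voiced /ɣ/.
uvular: voiceless /χ/, voiced /ʁ/.
pharyngeal: voiceless /ħ/, voiced /ʕ/.
glottal: voiceless /h/, voiced /ɦ/.
Gaps, from front to back: retroflex lacks voiced (/ʐ/); alveolo-palatal lacks voiced (/ʑ/).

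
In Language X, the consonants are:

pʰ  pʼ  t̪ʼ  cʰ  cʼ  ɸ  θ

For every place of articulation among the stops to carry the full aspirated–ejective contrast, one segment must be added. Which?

bilabial: aspirated /pʰ/, ejective /pʼ/.
dental: aspirated —, ejective /t̪ʼ/.
palatal: aspirated /cʰ/, ejective /cʼ/.
The dental row has no aspirated member, so the gap is the aspirated dental stop /t̪ʰ/.

/t̪ʰ/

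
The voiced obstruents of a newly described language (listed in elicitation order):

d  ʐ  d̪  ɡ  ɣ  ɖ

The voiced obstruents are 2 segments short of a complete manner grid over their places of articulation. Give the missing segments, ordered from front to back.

/ð/, /z/

dental: stop /d̪/, fricative —.
alveolar: stop /d/, fricative —.
retroflex: stop /ɖ/, fricative /ʐ/.
velar: stop /ɡ/, fricative /ɣ/.
Gaps, from front to back: dental lacks fricative (/ð/); alveolar lacks fricative (/z/).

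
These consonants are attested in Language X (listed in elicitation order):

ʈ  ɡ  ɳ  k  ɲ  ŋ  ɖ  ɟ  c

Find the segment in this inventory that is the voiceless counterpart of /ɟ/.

/c/

/ɟ/ is a voiced palatal stop.
The voiceless counterpart is a voiceless palatal stop — in this inventory, /c/.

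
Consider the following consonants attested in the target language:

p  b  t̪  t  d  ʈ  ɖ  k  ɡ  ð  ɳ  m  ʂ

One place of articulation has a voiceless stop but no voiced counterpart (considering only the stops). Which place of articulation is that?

Voiceless: /p/ (bilabial), /t̪/ (dental), /t/ (alveolar), /ʈ/ (retroflex), /k/ (velar).
Voiced: /b/ (bilabial), /d/ (alveolar), /ɖ/ (retroflex), /ɡ/ (velar).
Every place of articulation has a voiced member except dental, where /d̪/ would be expected.

dental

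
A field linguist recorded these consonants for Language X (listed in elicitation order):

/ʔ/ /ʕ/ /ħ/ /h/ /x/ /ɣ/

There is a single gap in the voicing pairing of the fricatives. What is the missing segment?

place of articulation  voiceless  voiced  
velar             x         ɣ       
pharyngeal        ħ         ʕ       
glottal           h         —       
The glottal row has no voiced member, so the gap is the voiced glottal fricative /ɦ/.

/ɦ/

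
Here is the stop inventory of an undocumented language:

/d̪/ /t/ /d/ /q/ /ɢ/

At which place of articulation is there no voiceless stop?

dental

Voiceless: /t/ (alveolar), /q/ (uvular).
Voiced: /d̪/ (dental), /d/ (alveolar), /ɢ/ (uvular).
Every place of articulation has a voiceless member except dental, where /t̪/ would be expected.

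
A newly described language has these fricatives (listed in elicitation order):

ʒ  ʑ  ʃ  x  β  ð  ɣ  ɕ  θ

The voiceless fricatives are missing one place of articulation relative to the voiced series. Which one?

bilabial: voiceless —, voiced /β/.
dental: voiceless /θ/, voiced /ð/.
postalveolar: voiceless /ʃ/, voiced /ʒ/.
alveolo-palatal: voiceless /ɕ/, voiced /ʑ/.
velar: voiceless /x/, voiced /ɣ/.
Every place of articulation has a voiceless member except bilabial, where /ɸ/ would be expected.

bilabial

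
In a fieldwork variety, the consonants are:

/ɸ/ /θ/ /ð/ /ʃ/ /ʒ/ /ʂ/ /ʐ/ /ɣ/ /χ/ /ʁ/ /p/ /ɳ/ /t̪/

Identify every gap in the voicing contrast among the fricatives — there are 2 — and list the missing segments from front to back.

/β/, /x/

bilabial: voiceless /ɸ/, voiced —.
dental: voiceless /θ/, voiced /ð/.
postalveolar: voiceless /ʃ/, voiced /ʒ/.
retroflex: voiceless /ʂ/, voiced /ʐ/.
velar: voiceless —, voiced /ɣ/.
uvular: voiceless /χ/, voiced /ʁ/.
Gaps, from front to back: bilabial lacks voiced (/β/); velar lacks voiceless (/x/).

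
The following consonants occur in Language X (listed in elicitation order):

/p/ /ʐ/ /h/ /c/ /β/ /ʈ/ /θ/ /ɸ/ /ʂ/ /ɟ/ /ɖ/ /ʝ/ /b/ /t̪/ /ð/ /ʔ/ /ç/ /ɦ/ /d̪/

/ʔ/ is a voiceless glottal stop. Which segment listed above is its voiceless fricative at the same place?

The voiceless fricative at the same place is a voiceless glottal fricative — in this inventory, /h/.

/h/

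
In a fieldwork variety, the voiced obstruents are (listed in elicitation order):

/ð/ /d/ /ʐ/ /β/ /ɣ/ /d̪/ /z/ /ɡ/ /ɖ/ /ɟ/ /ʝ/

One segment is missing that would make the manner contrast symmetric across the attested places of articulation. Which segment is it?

bilabial: stop —, fricative /β/.
dental: stop /d̪/, fricative /ð/.
alveolar: stop /d/, fricative /z/.
retroflex: stop /ɖ/, fricative /ʐ/.
palatal: stop /ɟ/, fricative /ʝ/.
velar: stop /ɡ/, fricative /ɣ/.
The bilabial row has no stop member, so the gap is the bilabial stop /b/.

/b/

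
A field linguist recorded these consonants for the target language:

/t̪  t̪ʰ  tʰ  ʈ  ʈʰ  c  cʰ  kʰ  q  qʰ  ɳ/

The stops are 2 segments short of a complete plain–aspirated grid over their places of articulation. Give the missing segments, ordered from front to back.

/t/, /k/

Plain: /t̪/ (dental), /ʈ/ (retroflex), /c/ (palatal), /q/ (uvular).
Aspirated: /t̪ʰ/ (dental), /tʰ/ (alveolar), /ʈʰ/ (retroflex), /cʰ/ (palatal), /kʰ/ (velar), /qʰ/ (uvular).
Gaps, from front to back: alveolar lacks plain (/t/); velar lacks plain (/k/).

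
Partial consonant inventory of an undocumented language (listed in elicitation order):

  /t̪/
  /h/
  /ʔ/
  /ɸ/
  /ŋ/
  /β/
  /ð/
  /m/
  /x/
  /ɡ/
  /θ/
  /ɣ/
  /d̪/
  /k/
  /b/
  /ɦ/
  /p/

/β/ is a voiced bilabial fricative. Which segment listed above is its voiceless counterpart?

/ɸ/

The voiceless counterpart is a voiceless bilabial fricative — in this inventory, /ɸ/.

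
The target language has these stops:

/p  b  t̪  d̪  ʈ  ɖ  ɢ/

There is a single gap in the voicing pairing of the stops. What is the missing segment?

/q/

place of articulation  voiceless  voiced  
bilabial          p         b       
dental            t̪        d̪      
retroflex         ʈ         ɖ       
uvular            —         ɢ       
The uvular row has no voiceless member, so the gap is the voiceless uvular stop /q/.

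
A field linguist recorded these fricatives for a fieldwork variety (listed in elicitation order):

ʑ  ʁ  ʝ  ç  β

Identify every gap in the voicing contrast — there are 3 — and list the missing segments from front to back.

place of articulation  voiceless  voiced  
bilabial          —         β       
alveolo-palatal   —         ʑ       
palatal           ç         ʝ       
uvular            —         ʁ       
Gaps, from front to back: bilabial lacks voiceless (/ɸ/); alveolo-palatal lacks voiceless (/ɕ/); uvular lacks voiceless (/χ/).

/ɸ/, /ɕ/, /χ/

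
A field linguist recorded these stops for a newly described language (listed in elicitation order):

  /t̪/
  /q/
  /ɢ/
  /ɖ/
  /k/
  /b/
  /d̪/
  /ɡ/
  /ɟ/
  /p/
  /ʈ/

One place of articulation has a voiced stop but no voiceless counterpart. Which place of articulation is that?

palatal

bilabial: voiceless /p/, voiced /b/.
dental: voiceless /t̪/, voiced /d̪/.
retroflex: voiceless /ʈ/, voiced /ɖ/.
palatal: voiceless —, voiced /ɟ/.
velar: voiceless /k/, voiced /ɡ/.
uvular: voiceless /q/, voiced /ɢ/.
Every place of articulation has a voiceless member except palatal, where /c/ would be expected.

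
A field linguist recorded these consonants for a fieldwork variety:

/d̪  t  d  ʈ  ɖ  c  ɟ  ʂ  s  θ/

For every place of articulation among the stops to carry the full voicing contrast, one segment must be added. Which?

/t̪/

place of articulation  voiceless  voiced  
dental            —         d̪      
alveolar          t         d       
retroflex         ʈ         ɖ       
palatal           c         ɟ       
The dental row has no voiceless member, so the gap is the voiceless dental stop /t̪/.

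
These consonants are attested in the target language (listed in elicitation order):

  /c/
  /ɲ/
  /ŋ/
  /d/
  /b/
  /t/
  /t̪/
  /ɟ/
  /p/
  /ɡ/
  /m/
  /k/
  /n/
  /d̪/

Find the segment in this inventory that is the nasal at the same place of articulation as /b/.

/b/ is a voiced bilabial stop.
The nasal at the same place is a bilabial nasal — in this inventory, /m/.

/m/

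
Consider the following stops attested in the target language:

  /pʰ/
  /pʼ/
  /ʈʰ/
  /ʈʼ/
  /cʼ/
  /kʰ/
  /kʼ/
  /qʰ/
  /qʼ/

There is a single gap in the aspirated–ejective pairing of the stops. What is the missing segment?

/cʰ/

bilabial: aspirated /pʰ/, ejective /pʼ/.
retroflex: aspirated /ʈʰ/, ejective /ʈʼ/.
palatal: aspirated —, ejective /cʼ/.
velar: aspirated /kʰ/, ejective /kʼ/.
uvular: aspirated /qʰ/, ejective /qʼ/.
The palatal row has no aspirated member, so the gap is the aspirated palatal stop /cʰ/.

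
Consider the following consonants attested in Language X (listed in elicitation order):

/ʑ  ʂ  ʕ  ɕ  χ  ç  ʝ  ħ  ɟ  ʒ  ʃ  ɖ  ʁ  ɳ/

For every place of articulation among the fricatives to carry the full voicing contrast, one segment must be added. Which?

place of articulation  voiceless  voiced  
postalveolar      ʃ         ʒ       
retroflex         ʂ         —       
alveolo-palatal   ɕ         ʑ       
palatal           ç         ʝ       
uvular            χ         ʁ       
pharyngeal        ħ         ʕ       
The retroflex row has no voiced member, so the gap is the voiced retroflex fricative /ʐ/.

/ʐ/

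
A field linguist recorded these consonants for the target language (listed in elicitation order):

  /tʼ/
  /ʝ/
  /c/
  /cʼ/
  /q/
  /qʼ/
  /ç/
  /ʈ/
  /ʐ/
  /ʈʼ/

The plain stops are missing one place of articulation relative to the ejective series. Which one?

alveolar: plain —, ejective /tʼ/.
retroflex: plain /ʈ/, ejective /ʈʼ/.
palatal: plain /c/, ejective /cʼ/.
uvular: plain /q/, ejective /qʼ/.
Every place of articulation has a plain member except alveolar, where /t/ would be expected.

alveolar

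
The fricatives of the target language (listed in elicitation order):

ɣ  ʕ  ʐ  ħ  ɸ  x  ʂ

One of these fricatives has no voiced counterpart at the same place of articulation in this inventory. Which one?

Retroflex: /ʂ/ ~ /ʐ/
Velar: /x/ ~ /ɣ/
Pharyngeal: /ħ/ ~ /ʕ/
Bilabial: only /ɸ/ (voiceless); no voiced partner.
So /ɸ/ is the unpaired segment.

/ɸ/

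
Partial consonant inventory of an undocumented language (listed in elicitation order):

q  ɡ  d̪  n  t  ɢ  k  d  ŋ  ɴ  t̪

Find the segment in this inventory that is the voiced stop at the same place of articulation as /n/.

/n/ is an alveolar nasal.
The voiced stop at the same place is a voiced alveolar stop — in this inventory, /d/.

/d/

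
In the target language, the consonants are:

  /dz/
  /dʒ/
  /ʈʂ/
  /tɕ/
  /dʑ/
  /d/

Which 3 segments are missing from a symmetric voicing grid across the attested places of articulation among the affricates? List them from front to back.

/ts/, /tʃ/, /ɖʐ/

place of articulation  voiceless  voiced  
alveolar          —         dz      
postalveolar      —         dʒ      
retroflex         ʈʂ        —       
alveolo-palatal   tɕ        dʑ      
Gaps, from front to back: alveolar lacks voiceless (/ts/); postalveolar lacks voiceless (/tʃ/); retroflex lacks voiced (/ɖʐ/).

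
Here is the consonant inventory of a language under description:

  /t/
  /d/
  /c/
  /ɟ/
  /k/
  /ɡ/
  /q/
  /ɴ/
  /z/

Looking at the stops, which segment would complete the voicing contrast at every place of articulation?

/ɢ/

Voiceless: /t/ (alveolar), /c/ (palatal), /k/ (velar), /q/ (uvular).
Voiced: /d/ (alveolar), /ɟ/ (palatal), /ɡ/ (velar).
The uvular row has no voiced member, so the gap is the voiced uvular stop /ɢ/.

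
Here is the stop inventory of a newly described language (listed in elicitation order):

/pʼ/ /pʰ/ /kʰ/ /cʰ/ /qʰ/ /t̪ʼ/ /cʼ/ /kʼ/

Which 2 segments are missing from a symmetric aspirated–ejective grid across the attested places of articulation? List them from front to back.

/t̪ʰ/, /qʼ/

place of articulation  aspirated  ejective
bilabial          pʰ        pʼ      
dental            —         t̪ʼ     
palatal           cʰ        cʼ      
velar             kʰ        kʼ      
uvular            qʰ        —       
Gaps, from front to back: dental lacks aspirated (/t̪ʰ/); uvular lacks ejective (/qʼ/).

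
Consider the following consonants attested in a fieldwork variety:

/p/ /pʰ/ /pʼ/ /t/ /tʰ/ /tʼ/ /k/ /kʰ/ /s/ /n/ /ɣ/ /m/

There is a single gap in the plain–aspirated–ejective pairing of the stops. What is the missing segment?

/kʼ/

place of articulation  plain     aspirated  ejective
bilabial          p         pʰ        pʼ      
alveolar          t         tʰ        tʼ      
velar             k         kʰ        —       
The velar row has no ejective member, so the gap is the ejective velar stop /kʼ/.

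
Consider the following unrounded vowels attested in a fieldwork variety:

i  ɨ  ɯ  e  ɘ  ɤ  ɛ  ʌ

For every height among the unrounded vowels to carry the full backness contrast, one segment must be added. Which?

/ɜ/

high: front /i/, central /ɨ/, back /ɯ/.
high-mid: front /e/, central /ɘ/, back /ɤ/.
low-mid: front /ɛ/, central —, back /ʌ/.
The low-mid row has no central member, so the gap is the low-mid central unrounded vowel /ɜ/.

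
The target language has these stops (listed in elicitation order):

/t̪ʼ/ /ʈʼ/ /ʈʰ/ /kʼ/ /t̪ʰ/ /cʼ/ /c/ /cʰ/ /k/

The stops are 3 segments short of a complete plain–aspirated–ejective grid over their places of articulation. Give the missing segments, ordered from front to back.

/t̪/, /ʈ/, /kʰ/

dental: plain —, aspirated /t̪ʰ/, ejective /t̪ʼ/.
retroflex: plain —, aspirated /ʈʰ/, ejective /ʈʼ/.
palatal: plain /c/, aspirated /cʰ/, ejective /cʼ/.
velar: plain /k/, aspirated —, ejective /kʼ/.
Gaps, from front to back: dental lacks plain (/t̪/); retroflex lacks plain (/ʈ/); velar lacks aspirated (/kʰ/).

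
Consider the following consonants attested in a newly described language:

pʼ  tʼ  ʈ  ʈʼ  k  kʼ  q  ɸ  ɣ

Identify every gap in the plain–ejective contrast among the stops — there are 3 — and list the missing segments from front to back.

/p/, /t/, /qʼ/

place of articulation  plain     ejective
bilabial          —         pʼ      
alveolar          —         tʼ      
retroflex         ʈ         ʈʼ      
velar             k         kʼ      
uvular            q         —       
Gaps, from front to back: bilabial lacks plain (/p/); alveolar lacks plain (/t/); uvular lacks ejective (/qʼ/).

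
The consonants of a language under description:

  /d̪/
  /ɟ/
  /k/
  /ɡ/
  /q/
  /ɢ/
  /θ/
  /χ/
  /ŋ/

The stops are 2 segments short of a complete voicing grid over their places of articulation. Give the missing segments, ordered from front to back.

dental: voiceless —, voiced /d̪/.
palatal: voiceless —, voiced /ɟ/.
velar: voiceless /k/, voiced /ɡ/.
uvular: voiceless /q/, voiced /ɢ/.
Gaps, from front to back: dental lacks voiceless (/t̪/); palatal lacks voiceless (/c/).

/t̪/, /c/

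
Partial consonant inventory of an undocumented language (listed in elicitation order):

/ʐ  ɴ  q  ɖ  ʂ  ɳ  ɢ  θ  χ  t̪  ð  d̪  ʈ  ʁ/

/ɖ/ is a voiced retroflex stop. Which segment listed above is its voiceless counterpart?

/ʈ/

The voiceless counterpart is a voiceless retroflex stop — in this inventory, /ʈ/.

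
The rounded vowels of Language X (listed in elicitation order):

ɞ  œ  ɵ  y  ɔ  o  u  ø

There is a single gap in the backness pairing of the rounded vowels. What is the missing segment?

/ʉ/

height            front     central   back    
high              y         —         u       
high-mid          ø         ɵ         o       
low-mid           œ         ɞ         ɔ       
The high row has no central member, so the gap is the high central rounded vowel /ʉ/.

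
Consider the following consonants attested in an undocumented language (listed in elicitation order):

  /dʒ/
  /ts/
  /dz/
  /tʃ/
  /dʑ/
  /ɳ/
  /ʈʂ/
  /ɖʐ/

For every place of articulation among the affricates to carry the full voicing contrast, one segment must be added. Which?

/tɕ/

alveolar: voiceless /ts/, voiced /dz/.
postalveolar: voiceless /tʃ/, voiced /dʒ/.
retroflex: voiceless /ʈʂ/, voiced /ɖʐ/.
alveolo-palatal: voiceless —, voiced /dʑ/.
The alveolo-palatal row has no voiceless member, so the gap is the voiceless alveolo-palatal affricate /tɕ/.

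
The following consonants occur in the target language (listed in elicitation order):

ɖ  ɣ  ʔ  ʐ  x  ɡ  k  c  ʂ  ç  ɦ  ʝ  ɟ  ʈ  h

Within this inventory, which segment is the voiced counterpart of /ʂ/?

/ʐ/

/ʂ/ is a voiceless retroflex fricative.
The voiced counterpart is a voiced retroflex fricative — in this inventory, /ʐ/.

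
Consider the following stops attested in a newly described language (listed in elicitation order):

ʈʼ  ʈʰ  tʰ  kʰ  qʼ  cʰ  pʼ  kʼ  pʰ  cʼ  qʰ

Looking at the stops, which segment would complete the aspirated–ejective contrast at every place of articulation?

Aspirated: /pʰ/ (bilabial), /tʰ/ (alveolar), /ʈʰ/ (retroflex), /cʰ/ (palatal), /kʰ/ (velar), /qʰ/ (uvular).
Ejective: /pʼ/ (bilabial), /ʈʼ/ (retroflex), /cʼ/ (palatal), /kʼ/ (velar), /qʼ/ (uvular).
The alveolar row has no ejective member, so the gap is the ejective alveolar stop /tʼ/.

/tʼ/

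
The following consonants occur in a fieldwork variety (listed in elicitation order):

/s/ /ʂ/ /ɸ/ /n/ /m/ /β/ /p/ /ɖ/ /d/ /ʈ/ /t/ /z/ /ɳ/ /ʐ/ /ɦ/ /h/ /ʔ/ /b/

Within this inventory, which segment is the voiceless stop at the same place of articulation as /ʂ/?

/ʂ/ is a voiceless retroflex fricative.
The voiceless stop at the same place is a voiceless retroflex stop — in this inventory, /ʈ/.

/ʈ/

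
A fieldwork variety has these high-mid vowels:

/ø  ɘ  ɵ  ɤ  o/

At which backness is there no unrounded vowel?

front

Unrounded: /ɘ/ (central), /ɤ/ (back).
Rounded: /ø/ (front), /ɵ/ (central), /o/ (back).
Every backness has an unrounded member except front, where /e/ would be expected.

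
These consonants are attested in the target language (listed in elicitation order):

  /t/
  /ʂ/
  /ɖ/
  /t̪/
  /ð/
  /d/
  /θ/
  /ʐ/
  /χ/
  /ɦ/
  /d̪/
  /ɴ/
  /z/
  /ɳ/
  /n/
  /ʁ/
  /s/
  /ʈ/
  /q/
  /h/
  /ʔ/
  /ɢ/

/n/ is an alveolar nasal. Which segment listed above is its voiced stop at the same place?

The voiced stop at the same place is a voiced alveolar stop — in this inventory, /d/.

/d/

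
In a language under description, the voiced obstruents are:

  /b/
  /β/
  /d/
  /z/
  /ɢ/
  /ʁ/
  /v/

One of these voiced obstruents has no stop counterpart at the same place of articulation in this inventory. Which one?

/v/

Bilabial: /b/ ~ /β/
Alveolar: /d/ ~ /z/
Uvular: /ɢ/ ~ /ʁ/
Labiodental: only /v/ (fricative); no stop partner.
So /v/ is the unpaired segment.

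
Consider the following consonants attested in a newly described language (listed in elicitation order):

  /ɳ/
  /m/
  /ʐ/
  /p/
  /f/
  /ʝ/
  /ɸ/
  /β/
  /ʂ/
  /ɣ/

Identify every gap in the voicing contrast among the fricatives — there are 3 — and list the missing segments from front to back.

/v/, /ç/, /x/

place of articulation  voiceless  voiced  
bilabial          ɸ         β       
labiodental       f         —       
retroflex         ʂ         ʐ       
palatal           —         ʝ       
velar             —         ɣ       
Gaps, from front to back: labiodental lacks voiced (/v/); palatal lacks voiceless (/ç/); velar lacks voiceless (/x/).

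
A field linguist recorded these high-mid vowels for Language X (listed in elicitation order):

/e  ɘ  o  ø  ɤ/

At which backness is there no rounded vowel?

Unrounded: /e/ (front), /ɘ/ (central), /ɤ/ (back).
Rounded: /ø/ (front), /o/ (back).
Every backness has a rounded member except central, where /ɵ/ would be expected.

central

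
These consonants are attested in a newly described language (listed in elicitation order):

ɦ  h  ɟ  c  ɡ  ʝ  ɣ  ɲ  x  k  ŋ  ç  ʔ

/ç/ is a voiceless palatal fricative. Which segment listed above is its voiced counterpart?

The voiced counterpart is a voiced palatal fricative — in this inventory, /ʝ/.

/ʝ/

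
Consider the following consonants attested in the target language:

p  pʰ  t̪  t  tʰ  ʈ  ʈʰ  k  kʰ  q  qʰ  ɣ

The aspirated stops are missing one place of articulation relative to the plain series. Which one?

dental

Plain: /p/ (bilabial), /t̪/ (dental), /t/ (alveolar), /ʈ/ (retroflex), /k/ (velar), /q/ (uvular).
Aspirated: /pʰ/ (bilabial), /tʰ/ (alveolar), /ʈʰ/ (retroflex), /kʰ/ (velar), /qʰ/ (uvular).
Every place of articulation has an aspirated member except dental, where /t̪ʰ/ would be expected.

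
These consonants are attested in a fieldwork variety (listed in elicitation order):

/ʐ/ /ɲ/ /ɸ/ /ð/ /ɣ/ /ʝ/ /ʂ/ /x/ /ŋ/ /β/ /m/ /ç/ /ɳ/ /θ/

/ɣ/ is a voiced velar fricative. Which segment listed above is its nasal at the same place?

The nasal at the same place is a velar nasal — in this inventory, /ŋ/.

/ŋ/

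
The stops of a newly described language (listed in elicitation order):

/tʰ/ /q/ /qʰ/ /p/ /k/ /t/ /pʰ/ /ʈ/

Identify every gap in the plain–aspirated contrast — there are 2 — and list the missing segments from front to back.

bilabial: plain /p/, aspirated /pʰ/.
alveolar: plain /t/, aspirated /tʰ/.
retroflex: plain /ʈ/, aspirated —.
velar: plain /k/, aspirated —.
uvular: plain /q/, aspirated /qʰ/.
Gaps, from front to back: retroflex lacks aspirated (/ʈʰ/); velar lacks aspirated (/kʰ/).

/ʈʰ/, /kʰ/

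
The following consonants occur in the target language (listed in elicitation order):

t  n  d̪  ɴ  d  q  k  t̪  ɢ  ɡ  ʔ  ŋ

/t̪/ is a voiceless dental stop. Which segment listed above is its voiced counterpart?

/d̪/

The voiced counterpart is a voiced dental stop — in this inventory, /d̪/.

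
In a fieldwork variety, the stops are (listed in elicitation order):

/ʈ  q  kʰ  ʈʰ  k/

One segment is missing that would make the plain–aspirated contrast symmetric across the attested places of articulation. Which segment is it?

place of articulation  plain     aspirated
retroflex         ʈ         ʈʰ      
velar             k         kʰ      
uvular            q         —       
The uvular row has no aspirated member, so the gap is the aspirated uvular stop /qʰ/.

/qʰ/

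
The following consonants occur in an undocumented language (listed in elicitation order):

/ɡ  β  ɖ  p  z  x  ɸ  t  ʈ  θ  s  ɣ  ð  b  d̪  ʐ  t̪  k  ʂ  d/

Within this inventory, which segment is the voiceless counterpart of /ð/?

/θ/

/ð/ is a voiced dental fricative.
The voiceless counterpart is a voiceless dental fricative — in this inventory, /θ/.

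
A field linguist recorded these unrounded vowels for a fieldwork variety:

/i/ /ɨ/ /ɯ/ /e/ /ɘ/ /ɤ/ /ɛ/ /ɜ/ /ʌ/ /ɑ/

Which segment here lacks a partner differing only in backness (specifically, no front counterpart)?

/ɑ/

High: /i/ ~ /ɨ/ ~ /ɯ/
High-mid: /e/ ~ /ɘ/ ~ /ɤ/
Low-mid: /ɛ/ ~ /ɜ/ ~ /ʌ/
Low: only /ɑ/ (back); no front partner.
So /ɑ/ is the unpaired segment.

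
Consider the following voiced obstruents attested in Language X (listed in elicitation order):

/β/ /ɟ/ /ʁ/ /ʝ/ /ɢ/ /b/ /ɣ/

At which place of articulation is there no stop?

velar

place of articulation  stop      fricative
bilabial          b         β       
palatal           ɟ         ʝ       
velar             —         ɣ       
uvular            ɢ         ʁ       
Every place of articulation has a stop member except velar, where /ɡ/ would be expected.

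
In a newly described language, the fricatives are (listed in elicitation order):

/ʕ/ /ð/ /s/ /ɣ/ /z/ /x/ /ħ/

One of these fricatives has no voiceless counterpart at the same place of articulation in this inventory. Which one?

/ð/

Alveolar: /s/ ~ /z/
Velar: /x/ ~ /ɣ/
Pharyngeal: /ħ/ ~ /ʕ/
Dental: only /ð/ (voiced); no voiceless partner.
So /ð/ is the unpaired segment.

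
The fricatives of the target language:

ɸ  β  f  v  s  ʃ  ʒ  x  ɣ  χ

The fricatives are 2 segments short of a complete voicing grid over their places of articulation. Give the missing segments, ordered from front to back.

/z/, /ʁ/

bilabial: voiceless /ɸ/, voiced /β/.
labiodental: voiceless /f/, voiced /v/.
alveolar: voiceless /s/, voiced —.
postalveolar: voiceless /ʃ/, voiced /ʒ/.
velar: voiceless /x/, voiced /ɣ/.
uvular: voiceless /χ/, voiced —.
Gaps, from front to back: alveolar lacks voiced (/z/); uvular lacks voiced (/ʁ/).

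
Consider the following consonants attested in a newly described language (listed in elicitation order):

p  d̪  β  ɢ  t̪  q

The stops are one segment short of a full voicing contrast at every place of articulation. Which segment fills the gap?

/b/

place of articulation  voiceless  voiced  
bilabial          p         —       
dental            t̪        d̪      
uvular            q         ɢ       
The bilabial row has no voiced member, so the gap is the voiced bilabial stop /b/.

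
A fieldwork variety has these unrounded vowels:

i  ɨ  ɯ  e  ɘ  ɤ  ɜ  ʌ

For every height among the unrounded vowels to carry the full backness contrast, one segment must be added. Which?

height            front     central   back    
high              i         ɨ         ɯ       
high-mid          e         ɘ         ɤ       
low-mid           —         ɜ         ʌ       
The low-mid row has no front member, so the gap is the low-mid front unrounded vowel /ɛ/.

/ɛ/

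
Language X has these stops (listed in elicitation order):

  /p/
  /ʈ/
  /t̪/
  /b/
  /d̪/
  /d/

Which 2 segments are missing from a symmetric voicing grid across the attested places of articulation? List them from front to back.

/t/, /ɖ/

Voiceless: /p/ (bilabial), /t̪/ (dental), /ʈ/ (retroflex).
Voiced: /b/ (bilabial), /d̪/ (dental), /d/ (alveolar).
Gaps, from front to back: alveolar lacks voiceless (/t/); retroflex lacks voiced (/ɖ/).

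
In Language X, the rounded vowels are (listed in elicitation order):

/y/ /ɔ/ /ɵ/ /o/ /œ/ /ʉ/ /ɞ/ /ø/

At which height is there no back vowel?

high

high: front /y/, central /ʉ/, back —.
high-mid: front /ø/, central /ɵ/, back /o/.
low-mid: front /œ/, central /ɞ/, back /ɔ/.
Every height has a back member except high, where /u/ would be expected.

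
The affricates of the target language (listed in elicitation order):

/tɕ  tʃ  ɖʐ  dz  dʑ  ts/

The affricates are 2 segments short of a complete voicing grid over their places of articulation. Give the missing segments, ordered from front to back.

Voiceless: /ts/ (alveolar), /tʃ/ (postalveolar), /tɕ/ (alveolo-palatal).
Voiced: /dz/ (alveolar), /ɖʐ/ (retroflex), /dʑ/ (alveolo-palatal).
Gaps, from front to back: postalveolar lacks voiced (/dʒ/); retroflex lacks voiceless (/ʈʂ/).

/dʒ/, /ʈʂ/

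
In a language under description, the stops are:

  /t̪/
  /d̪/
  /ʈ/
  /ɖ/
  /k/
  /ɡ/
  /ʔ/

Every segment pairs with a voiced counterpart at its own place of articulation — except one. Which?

/ʔ/

Dental: /t̪/ ~ /d̪/
Retroflex: /ʈ/ ~ /ɖ/
Velar: /k/ ~ /ɡ/
Glottal: only /ʔ/ (voiceless); no voiced partner.
So /ʔ/ is the unpaired segment.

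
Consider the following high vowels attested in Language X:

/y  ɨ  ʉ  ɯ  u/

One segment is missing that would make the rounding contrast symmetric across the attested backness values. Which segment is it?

/i/

Unrounded: /ɨ/ (central), /ɯ/ (back).
Rounded: /y/ (front), /ʉ/ (central), /u/ (back).
The front row has no unrounded member, so the gap is the front unrounded vowel /i/.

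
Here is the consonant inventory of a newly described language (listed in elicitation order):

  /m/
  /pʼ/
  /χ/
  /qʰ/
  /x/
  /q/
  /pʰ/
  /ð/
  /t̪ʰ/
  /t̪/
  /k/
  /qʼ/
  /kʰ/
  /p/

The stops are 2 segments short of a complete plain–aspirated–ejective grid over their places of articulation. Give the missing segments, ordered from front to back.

/t̪ʼ/, /kʼ/

place of articulation  plain     aspirated  ejective
bilabial          p         pʰ        pʼ      
dental            t̪        t̪ʰ       —       
velar             k         kʰ        —       
uvular            q         qʰ        qʼ      
Gaps, from front to back: dental lacks ejective (/t̪ʼ/); velar lacks ejective (/kʼ/).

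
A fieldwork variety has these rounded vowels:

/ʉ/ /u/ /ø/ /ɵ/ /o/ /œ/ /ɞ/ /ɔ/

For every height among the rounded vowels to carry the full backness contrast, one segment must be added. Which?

/y/

height            front     central   back    
high              —         ʉ         u       
high-mid          ø         ɵ         o       
low-mid           œ         ɞ         ɔ       
The high row has no front member, so the gap is the high front rounded vowel /y/.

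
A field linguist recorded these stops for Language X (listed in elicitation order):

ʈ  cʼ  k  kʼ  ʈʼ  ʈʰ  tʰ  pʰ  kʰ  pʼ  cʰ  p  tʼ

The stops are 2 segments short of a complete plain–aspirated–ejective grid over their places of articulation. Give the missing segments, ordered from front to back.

/t/, /c/

place of articulation  plain     aspirated  ejective
bilabial          p         pʰ        pʼ      
alveolar          —         tʰ        tʼ      
retroflex         ʈ         ʈʰ        ʈʼ      
palatal           —         cʰ        cʼ      
velar             k         kʰ        kʼ      
Gaps, from front to back: alveolar lacks plain (/t/); palatal lacks plain (/c/).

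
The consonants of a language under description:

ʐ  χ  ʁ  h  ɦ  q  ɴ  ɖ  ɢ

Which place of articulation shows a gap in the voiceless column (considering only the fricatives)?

place of articulation  voiceless  voiced  
retroflex         —         ʐ       
uvular            χ         ʁ       
glottal           h         ɦ       
Every place of articulation has a voiceless member except retroflex, where /ʂ/ would be expected.

retroflex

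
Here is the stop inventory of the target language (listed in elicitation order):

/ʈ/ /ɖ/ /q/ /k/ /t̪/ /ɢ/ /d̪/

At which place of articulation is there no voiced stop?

velar

place of articulation  voiceless  voiced  
dental            t̪        d̪      
retroflex         ʈ         ɖ       
velar             k         —       
uvular            q         ɢ       
Every place of articulation has a voiced member except velar, where /ɡ/ would be expected.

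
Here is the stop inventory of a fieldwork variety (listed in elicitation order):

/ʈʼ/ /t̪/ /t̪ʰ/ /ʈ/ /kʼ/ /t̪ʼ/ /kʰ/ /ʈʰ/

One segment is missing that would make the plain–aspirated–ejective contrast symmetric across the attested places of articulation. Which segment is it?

dental: plain /t̪/, aspirated /t̪ʰ/, ejective /t̪ʼ/.
retroflex: plain /ʈ/, aspirated /ʈʰ/, ejective /ʈʼ/.
velar: plain —, aspirated /kʰ/, ejective /kʼ/.
The velar row has no plain member, so the gap is the plain velar stop /k/.

/k/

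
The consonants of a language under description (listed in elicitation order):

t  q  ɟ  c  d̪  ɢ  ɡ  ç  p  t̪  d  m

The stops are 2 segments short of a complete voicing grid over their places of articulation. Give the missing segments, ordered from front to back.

/b/, /k/

bilabial: voiceless /p/, voiced —.
dental: voiceless /t̪/, voiced /d̪/.
alveolar: voiceless /t/, voiced /d/.
palatal: voiceless /c/, voiced /ɟ/.
velar: voiceless —, voiced /ɡ/.
uvular: voiceless /q/, voiced /ɢ/.
Gaps, from front to back: bilabial lacks voiced (/b/); velar lacks voiceless (/k/).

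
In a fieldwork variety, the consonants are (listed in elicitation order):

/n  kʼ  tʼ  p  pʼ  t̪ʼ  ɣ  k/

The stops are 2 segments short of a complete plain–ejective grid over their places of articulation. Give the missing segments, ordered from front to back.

place of articulation  plain     ejective
bilabial          p         pʼ      
dental            —         t̪ʼ     
alveolar          —         tʼ      
velar             k         kʼ      
Gaps, from front to back: dental lacks plain (/t̪/); alveolar lacks plain (/t/).

/t̪/, /t/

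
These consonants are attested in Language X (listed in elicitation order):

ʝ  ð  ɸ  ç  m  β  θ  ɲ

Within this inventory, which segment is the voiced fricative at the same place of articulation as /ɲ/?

/ʝ/

/ɲ/ is a palatal nasal.
The voiced fricative at the same place is a voiced palatal fricative — in this inventory, /ʝ/.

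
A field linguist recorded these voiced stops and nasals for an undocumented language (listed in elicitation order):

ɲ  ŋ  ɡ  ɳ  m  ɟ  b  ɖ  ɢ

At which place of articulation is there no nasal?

Oral stop: /b/ (bilabial), /ɖ/ (retroflex), /ɟ/ (palatal), /ɡ/ (velar), /ɢ/ (uvular).
Nasal: /m/ (bilabial), /ɳ/ (retroflex), /ɲ/ (palatal), /ŋ/ (velar).
Every place of articulation has a nasal member except uvular, where /ɴ/ would be expected.

uvular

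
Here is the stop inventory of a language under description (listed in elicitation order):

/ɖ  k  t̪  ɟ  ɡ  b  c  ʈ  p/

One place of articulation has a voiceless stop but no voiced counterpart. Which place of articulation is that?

place of articulation  voiceless  voiced  
bilabial          p         b       
dental            t̪        —       
retroflex         ʈ         ɖ       
palatal           c         ɟ       
velar             k         ɡ       
Every place of articulation has a voiced member except dental, where /d̪/ would be expected.

dental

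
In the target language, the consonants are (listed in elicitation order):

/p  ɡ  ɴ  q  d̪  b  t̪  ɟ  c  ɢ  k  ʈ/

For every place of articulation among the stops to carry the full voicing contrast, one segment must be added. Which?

place of articulation  voiceless  voiced  
bilabial          p         b       
dental            t̪        d̪      
retroflex         ʈ         —       
palatal           c         ɟ       
velar             k         ɡ       
uvular            q         ɢ       
The retroflex row has no voiced member, so the gap is the voiced retroflex stop /ɖ/.

/ɖ/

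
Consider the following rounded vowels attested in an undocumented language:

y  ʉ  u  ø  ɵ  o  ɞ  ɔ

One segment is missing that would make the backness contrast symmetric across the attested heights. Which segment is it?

high: front /y/, central /ʉ/, back /u/.
high-mid: front /ø/, central /ɵ/, back /o/.
low-mid: front —, central /ɞ/, back /ɔ/.
The low-mid row has no front member, so the gap is the low-mid front rounded vowel /œ/.

/œ/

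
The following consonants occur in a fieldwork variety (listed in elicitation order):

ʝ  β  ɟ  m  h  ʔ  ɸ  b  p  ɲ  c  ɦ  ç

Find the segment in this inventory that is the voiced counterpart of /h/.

/ɦ/

/h/ is a voiceless glottal fricative.
The voiced counterpart is a voiced glottal fricative — in this inventory, /ɦ/.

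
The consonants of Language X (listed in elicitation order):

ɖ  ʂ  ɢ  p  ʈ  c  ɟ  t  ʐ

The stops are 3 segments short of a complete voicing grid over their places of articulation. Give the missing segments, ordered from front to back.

/b/, /d/, /q/

bilabial: voiceless /p/, voiced —.
alveolar: voiceless /t/, voiced —.
retroflex: voiceless /ʈ/, voiced /ɖ/.
palatal: voiceless /c/, voiced /ɟ/.
uvular: voiceless —, voiced /ɢ/.
Gaps, from front to back: bilabial lacks voiced (/b/); alveolar lacks voiced (/d/); uvular lacks voiceless (/q/).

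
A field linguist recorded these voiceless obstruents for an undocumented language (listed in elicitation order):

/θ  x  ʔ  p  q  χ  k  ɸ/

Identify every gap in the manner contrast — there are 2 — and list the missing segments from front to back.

Stop: /p/ (bilabial), /k/ (velar), /q/ (uvular), /ʔ/ (glottal).
Fricative: /ɸ/ (bilabial), /θ/ (dental), /x/ (velar), /χ/ (uvular).
Gaps, from front to back: dental lacks stop (/t̪/); glottal lacks fricative (/h/).

/t̪/, /h/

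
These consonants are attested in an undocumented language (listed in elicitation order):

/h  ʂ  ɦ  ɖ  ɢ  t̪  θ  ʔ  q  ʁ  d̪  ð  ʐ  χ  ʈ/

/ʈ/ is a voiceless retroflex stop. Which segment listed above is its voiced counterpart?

The voiced counterpart is a voiced retroflex stop — in this inventory, /ɖ/.

/ɖ/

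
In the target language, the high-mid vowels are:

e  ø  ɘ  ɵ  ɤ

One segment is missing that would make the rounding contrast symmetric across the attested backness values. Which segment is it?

front: unrounded /e/, rounded /ø/.
central: unrounded /ɘ/, rounded /ɵ/.
back: unrounded /ɤ/, rounded —.
The back row has no rounded member, so the gap is the back rounded vowel /o/.

/o/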